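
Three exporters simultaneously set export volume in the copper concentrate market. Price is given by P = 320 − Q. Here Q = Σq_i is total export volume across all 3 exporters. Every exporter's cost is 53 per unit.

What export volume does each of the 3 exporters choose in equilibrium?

66.75

A representative exporter's profit is π_i = q_i(320 − Q) − 53q_i, with Q = q_i + Σ_{j≠i} q_j.
First-order condition: 267 − 2q_i − Σ_{j≠i} q_j = 0.
Imposing symmetry (q_j = q for all j) turns Σ_{j≠i} q_j into 2q, so 267 = 4q and q = 66.75.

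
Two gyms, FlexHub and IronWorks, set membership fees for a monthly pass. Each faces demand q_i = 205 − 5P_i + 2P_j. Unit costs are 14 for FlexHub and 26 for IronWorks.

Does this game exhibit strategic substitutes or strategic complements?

strategic complements

FlexHub's profit: π = (P_{FlexHub} − 14)(205 − 5P_{FlexHub} + 2P_{IronWorks}).
∂π/∂P_{FlexHub} = 275 − 10P_{FlexHub} + 2P_{IronWorks} = 0 ⇒ P_{FlexHub} = 27.5 + 0.2P_{IronWorks}.
The best-response slope dP_{FlexHub}/dP_{IronWorks} = 0.2 > 0: the reaction function is upward-sloping, so the choices are strategic complements.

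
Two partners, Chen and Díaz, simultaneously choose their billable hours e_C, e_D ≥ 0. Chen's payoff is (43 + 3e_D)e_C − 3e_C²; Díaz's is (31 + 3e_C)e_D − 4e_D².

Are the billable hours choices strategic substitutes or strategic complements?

strategic complements

Expanding Chen's payoff: 43e_C + 3e_De_C − 3e_C².
∂π/∂e_C = 43 + 3e_D − 6e_C = 0, so e_C = 43/6 + 0.5e_D.
The best-response slope de_C/de_D = 0.5 > 0: the reaction function is upward-sloping, so the choices are strategic complements.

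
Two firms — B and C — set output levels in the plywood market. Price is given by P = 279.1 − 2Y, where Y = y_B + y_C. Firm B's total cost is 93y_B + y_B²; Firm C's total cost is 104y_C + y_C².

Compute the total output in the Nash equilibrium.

Firm B's profit: π = y_B(279.1 − 2(y_B + y_C)) − 93y_B − y_B².
∂π/∂y_B = 186.1 − 6y_B − 2y_C = 0, so y_B = 1861/60 − (1/3)y_C.
By the same steps for C: y_C = 1751/60 − (1/3)y_B.
Solving the two reaction functions simultaneously: (1 − (−1/3)(−1/3))y_B = 1861/60 − (1/3)·(1751/60), so (8/9)y_B = 958/45 and y_B = 23.95.
Then y_C = 1751/60 − (1/3)·23.95 = 21.2.
Total output: 23.95 + 21.2 = 45.15.

45.15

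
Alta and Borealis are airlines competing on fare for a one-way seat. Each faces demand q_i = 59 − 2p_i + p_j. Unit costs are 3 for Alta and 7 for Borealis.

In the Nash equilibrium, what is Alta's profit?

Alta's profit: π = (p_{Alta} − 3)(59 − 2p_{Alta} + p_{Borealis}).
∂π/∂p_{Alta} = 65 − 4p_{Alta} + p_{Borealis} = 0 ⇒ p_{Alta} = 16.25 + 0.25p_{Borealis}.
Similarly p_{Borealis} = 18.25 + 0.25p_{Alta}.
Solving the two reaction functions simultaneously: (1 − (0.25)(0.25))p_{Alta} = 16.25 + 0.25·18.25, so 0.9375p_{Alta} = 20.8125 and p_{Alta} = 22.2.
Then p_{Borealis} = 18.25 + 0.25·22.2 = 23.8.
q_{Alta} = 59 − 2·22.2 + 23.8 = 38.4.
Profit = (22.2 − 3)·38.4 = 737.28.

737.28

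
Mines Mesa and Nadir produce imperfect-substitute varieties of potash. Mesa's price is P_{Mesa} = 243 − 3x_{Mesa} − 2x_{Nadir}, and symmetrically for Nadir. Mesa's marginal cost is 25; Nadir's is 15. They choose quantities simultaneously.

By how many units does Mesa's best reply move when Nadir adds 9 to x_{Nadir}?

-3

Mine Mesa's profit: π = x_{Mesa}(243 − 3x_{Mesa} − 2x_{Nadir}) − 25x_{Mesa}.
∂π/∂x_{Mesa} = 218 − 6x_{Mesa} − 2x_{Nadir} = 0 ⇒ x_{Mesa} = 109/3 − (1/3)x_{Nadir}.
The reaction-function slope is −1/3, so a 9-unit rise in x_{Nadir} moves x_{Mesa} by −1/3 × 9 = −3. Mesa's best response falls — the actions are strategic substitutes.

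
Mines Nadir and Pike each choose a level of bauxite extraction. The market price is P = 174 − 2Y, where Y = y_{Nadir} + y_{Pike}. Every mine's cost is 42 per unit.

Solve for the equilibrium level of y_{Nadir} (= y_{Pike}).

Mine Nadir's profit: π = y_{Nadir}(174 − 2(y_{Nadir} + y_{Pike})) − 42y_{Nadir}.
∂π/∂y_{Nadir} = 132 − 4y_{Nadir} − 2y_{Pike} = 0, so y_{Nadir} = 33 − 0.5y_{Pike}.
Setting y_{Nadir} = y_{Pike} in the reaction function: y_{Nadir} = 33 − 0.5y_{Nadir}, so y_{Nadir} = 33 / 1.5 = 22.

22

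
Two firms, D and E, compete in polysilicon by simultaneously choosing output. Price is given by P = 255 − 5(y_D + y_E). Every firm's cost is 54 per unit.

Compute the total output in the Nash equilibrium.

26.8

Firm D's profit: π = y_D(255 − 5(y_D + y_E)) − 54y_D.
∂π/∂y_D = 201 − 10y_D − 5y_E = 0, so y_D = 20.1 − 0.5y_E.
Setting y_D = y_E in the reaction function: y_D = 20.1 − 0.5y_D, so y_D = 20.1 / 1.5 = 13.4.
Total output: 13.4 + 13.4 = 26.8.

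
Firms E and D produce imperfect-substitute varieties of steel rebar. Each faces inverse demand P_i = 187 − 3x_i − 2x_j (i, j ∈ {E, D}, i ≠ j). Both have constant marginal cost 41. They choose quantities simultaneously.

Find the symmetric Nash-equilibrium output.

Firm E's profit: π = x_E(187 − 3x_E − 2x_D) − 41x_E.
∂π/∂x_E = 146 − 6x_E − 2x_D = 0 ⇒ x_E = 73/3 − (1/3)x_D.
The game is symmetric, so in equilibrium x_D = x_E: the reaction function gives (4/3)x_E = 73/3, hence x_E = 18.25.

18.25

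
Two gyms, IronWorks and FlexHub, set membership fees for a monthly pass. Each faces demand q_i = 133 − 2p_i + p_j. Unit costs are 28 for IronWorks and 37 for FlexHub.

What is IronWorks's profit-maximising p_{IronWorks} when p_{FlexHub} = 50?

59.75

IronWorks's profit: π = (p_{IronWorks} − 28)(133 − 2p_{IronWorks} + p_{FlexHub}).
∂π/∂p_{IronWorks} = 189 − 4p_{IronWorks} + p_{FlexHub} = 0 ⇒ p_{IronWorks} = 47.25 + 0.25p_{FlexHub}.
At p_{FlexHub} = 50: p_{IronWorks} = 47.25 + 0.25·50 = 59.75.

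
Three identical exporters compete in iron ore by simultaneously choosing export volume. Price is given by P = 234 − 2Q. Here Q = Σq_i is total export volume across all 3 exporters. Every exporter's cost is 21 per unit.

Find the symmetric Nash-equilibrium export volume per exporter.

A representative exporter's profit is π_i = q_i(234 − 2Q) − 21q_i, with Q = q_i + Σ_{j≠i} q_j.
First-order condition: 213 − 4q_i − 2Σ_{j≠i} q_j = 0.
With identical exporters, set every q_j = q: then 213 − 4q − 4q = 0, i.e. q = 213/8 = 26.625.

26.625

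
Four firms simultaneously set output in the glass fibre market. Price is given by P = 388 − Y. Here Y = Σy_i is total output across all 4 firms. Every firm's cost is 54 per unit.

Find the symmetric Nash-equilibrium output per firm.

A representative firm's profit is π_i = y_i(388 − Y) − 54y_i, with Y = y_i + Σ_{j≠i} y_j.
First-order condition: 334 − 2y_i − Σ_{j≠i} y_j = 0.
With identical firms, set every y_j = y: then 334 − 2y − 3y = 0, i.e. y = 334/5 = 66.8.

66.8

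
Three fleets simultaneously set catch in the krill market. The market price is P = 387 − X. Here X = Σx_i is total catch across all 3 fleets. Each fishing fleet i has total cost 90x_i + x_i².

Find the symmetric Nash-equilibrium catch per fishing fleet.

49.5

A representative fishing fleet's profit is π_i = x_i(387 − X) − 90x_i − x_i², with X = x_i + Σ_{j≠i} x_j.
First-order condition: 297 − 4x_i − Σ_{j≠i} x_j = 0.
Imposing symmetry (x_j = x for all j) turns Σ_{j≠i} x_j into 2x, so 297 = 6x and x = 49.5.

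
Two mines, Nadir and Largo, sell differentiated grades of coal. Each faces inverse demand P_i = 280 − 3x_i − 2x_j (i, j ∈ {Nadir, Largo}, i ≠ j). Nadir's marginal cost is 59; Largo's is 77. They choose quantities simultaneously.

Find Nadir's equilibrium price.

Mine Nadir's profit: π = x_{Nadir}(280 − 3x_{Nadir} − 2x_{Largo}) − 59x_{Nadir}.
∂π/∂x_{Nadir} = 221 − 6x_{Nadir} − 2x_{Largo} = 0 ⇒ x_{Nadir} = 221/6 − (1/3)x_{Largo}.
Similarly x_{Largo} = 203/6 − (1/3)x_{Nadir}.
Plugging x_{Largo} into Nadir's best response: x_{Nadir} = 221/6 − (1/3)(203/6 − (1/3)x_{Nadir}) ⇒ (8/9)x_{Nadir} = 230/9, so x_{Nadir} = 28.75.
Then x_{Largo} = 203/6 − (1/3)·28.75 = 24.25.
P_{Nadir} = 280 − 3·28.75 − 2·24.25 = 145.25.

145.25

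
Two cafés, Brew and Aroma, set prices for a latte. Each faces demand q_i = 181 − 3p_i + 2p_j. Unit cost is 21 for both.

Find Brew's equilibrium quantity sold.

Brew's profit: π = (p_{Brew} − 21)(181 − 3p_{Brew} + 2p_{Aroma}).
∂π/∂p_{Brew} = 244 − 6p_{Brew} + 2p_{Aroma} = 0 ⇒ p_{Brew} = 122/3 + (1/3)p_{Aroma}.
The game is symmetric, so in equilibrium p_{Aroma} = p_{Brew}: the reaction function gives (2/3)p_{Brew} = 122/3, hence p_{Brew} = 61.
q_{Brew} = 181 − 3·61 + 2·61 = 120.

120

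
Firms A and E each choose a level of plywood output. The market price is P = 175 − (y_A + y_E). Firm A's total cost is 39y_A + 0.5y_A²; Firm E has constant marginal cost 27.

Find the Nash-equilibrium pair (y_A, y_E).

24.8, 61.6

Firm A's profit: π = y_A(175 − (y_A + y_E)) − 39y_A − 0.5y_A².
∂π/∂y_A = 136 − 3y_A − y_E = 0, so y_A = 136/3 − (1/3)y_E.
For E: ∂π/∂y_E = 148 − 2y_E − y_A = 0 ⇒ y_E = 74 − 0.5y_A.
Solving the two reaction functions simultaneously: (1 − (−1/3)(−0.5))y_A = 136/3 − (1/3)·74, so (5/6)y_A = 62/3 and y_A = 24.8.
Then y_E = 74 − 0.5·24.8 = 61.6.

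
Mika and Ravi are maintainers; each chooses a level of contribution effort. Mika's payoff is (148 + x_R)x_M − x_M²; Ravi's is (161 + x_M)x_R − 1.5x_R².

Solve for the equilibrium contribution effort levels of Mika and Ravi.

Expanding Mika's payoff: 148x_M + x_Rx_M − x_M².
∂π/∂x_M = 148 + x_R − 2x_M = 0, so x_M = 74 + 0.5x_R.
Likewise for Ravi: x_R = 161/3 + (1/3)x_M.
Substituting the second reaction function into the first: x_M = 74 + 0.5(161/3 + (1/3)x_M), which gives (5/6)x_M = 605/6 ⇒ x_M = 121.
Then x_R = 161/3 + (1/3)·121 = 94.

121, 94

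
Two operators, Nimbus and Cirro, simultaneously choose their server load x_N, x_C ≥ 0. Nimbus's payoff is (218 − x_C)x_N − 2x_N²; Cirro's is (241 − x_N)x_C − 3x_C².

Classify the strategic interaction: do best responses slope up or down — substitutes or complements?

strategic substitutes

Expanding Nimbus's payoff: 218x_N − x_Cx_N − 2x_N².
∂π/∂x_N = 218 − x_C − 4x_N = 0, so x_N = 54.5 − 0.25x_C.
The best-response slope dx_N/dx_C = −0.25 < 0: the reaction function is downward-sloping, so the choices are strategic substitutes.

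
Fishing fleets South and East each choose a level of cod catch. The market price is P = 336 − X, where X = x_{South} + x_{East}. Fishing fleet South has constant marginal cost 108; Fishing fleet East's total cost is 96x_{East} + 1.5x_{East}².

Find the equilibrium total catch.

128

Fishing fleet South's profit: π = x_{South}(336 − (x_{South} + x_{East})) − 108x_{South}.
∂π/∂x_{South} = 228 − 2x_{South} − x_{East} = 0, so x_{South} = 114 − 0.5x_{East}.
For East: ∂π/∂x_{East} = 240 − 5x_{East} − x_{South} = 0 ⇒ x_{East} = 48 − 0.2x_{South}.
Solving the two reaction functions simultaneously: (1 − (−0.5)(−0.2))x_{South} = 114 − 0.5·48, so 0.9x_{South} = 90 and x_{South} = 100.
Then x_{East} = 48 − 0.2·100 = 28.
Total catch: 100 + 28 = 128.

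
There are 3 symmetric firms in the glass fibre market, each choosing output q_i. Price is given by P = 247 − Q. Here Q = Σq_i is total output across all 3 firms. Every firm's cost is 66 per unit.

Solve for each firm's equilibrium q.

A representative firm's profit is π_i = q_i(247 − Q) − 66q_i, with Q = q_i + Σ_{j≠i} q_j.
First-order condition: 181 − 2q_i − Σ_{j≠i} q_j = 0.
In a symmetric equilibrium every firm chooses the same q, so Σ_{j≠i} q_j = 2q. The condition becomes 181 − 4q = 0, giving q = 181/4 = 45.25.

45.25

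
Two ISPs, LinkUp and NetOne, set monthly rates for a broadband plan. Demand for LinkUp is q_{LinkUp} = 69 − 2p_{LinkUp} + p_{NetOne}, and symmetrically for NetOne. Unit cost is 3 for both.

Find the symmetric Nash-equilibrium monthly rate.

25

LinkUp's profit: π = (p_{LinkUp} − 3)(69 − 2p_{LinkUp} + p_{NetOne}).
∂π/∂p_{LinkUp} = 75 − 4p_{LinkUp} + p_{NetOne} = 0 ⇒ p_{LinkUp} = 18.75 + 0.25p_{NetOne}.
Setting p_{LinkUp} = p_{NetOne} in the reaction function: p_{LinkUp} = 18.75 + 0.25p_{LinkUp}, so p_{LinkUp} = 18.75 / 0.75 = 25.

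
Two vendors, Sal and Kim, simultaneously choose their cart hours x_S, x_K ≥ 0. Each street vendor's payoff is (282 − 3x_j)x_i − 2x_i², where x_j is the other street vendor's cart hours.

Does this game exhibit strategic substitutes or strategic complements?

strategic substitutes

Sal's payoff is (282 − 3x_K)x_S − 2x_S².
∂π/∂x_S = 282 − 3x_K − 4x_S = 0, so x_S = 70.5 − 0.75x_K.
The best-response slope dx_S/dx_K = −0.75 < 0: the reaction function is downward-sloping, so the choices are strategic substitutes.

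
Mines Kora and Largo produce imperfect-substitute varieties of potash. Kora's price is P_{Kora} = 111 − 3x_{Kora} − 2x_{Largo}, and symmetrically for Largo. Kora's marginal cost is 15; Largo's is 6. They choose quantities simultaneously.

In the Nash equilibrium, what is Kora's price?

49.3125

Mine Kora's profit: π = x_{Kora}(111 − 3x_{Kora} − 2x_{Largo}) − 15x_{Kora}.
∂π/∂x_{Kora} = 96 − 6x_{Kora} − 2x_{Largo} = 0 ⇒ x_{Kora} = 16 − (1/3)x_{Largo}.
Similarly x_{Largo} = 17.5 − (1/3)x_{Kora}.
Substituting the second reaction function into the first: x_{Kora} = 16 − (1/3)(17.5 − (1/3)x_{Kora}), which gives (8/9)x_{Kora} = 61/6 ⇒ x_{Kora} = 11.4375.
Then x_{Largo} = 17.5 − (1/3)·11.4375 = 13.6875.
P_{Kora} = 111 − 3·11.4375 − 2·13.6875 = 49.3125.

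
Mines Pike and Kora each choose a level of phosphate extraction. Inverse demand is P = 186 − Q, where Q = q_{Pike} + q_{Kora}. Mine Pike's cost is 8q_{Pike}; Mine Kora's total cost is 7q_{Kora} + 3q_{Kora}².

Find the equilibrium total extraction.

Mine Pike's profit: π = q_{Pike}(186 − (q_{Pike} + q_{Kora})) − 8q_{Pike}.
∂π/∂q_{Pike} = 178 − 2q_{Pike} − q_{Kora} = 0, so q_{Pike} = 89 − 0.5q_{Kora}.
For Kora: ∂π/∂q_{Kora} = 179 − 8q_{Kora} − q_{Pike} = 0 ⇒ q_{Kora} = 22.375 − 0.125q_{Pike}.
Plugging q_{Kora} into Pike's best response: q_{Pike} = 89 − 0.5(22.375 − 0.125q_{Pike}) ⇒ 0.9375q_{Pike} = 77.8125, so q_{Pike} = 83.
Then q_{Kora} = 22.375 − 0.125·83 = 12.
Total extraction: 83 + 12 = 95.

95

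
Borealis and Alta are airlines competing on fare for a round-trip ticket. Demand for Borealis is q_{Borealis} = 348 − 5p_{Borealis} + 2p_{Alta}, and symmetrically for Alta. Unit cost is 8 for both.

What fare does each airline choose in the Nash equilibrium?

Borealis's profit: π = (p_{Borealis} − 8)(348 − 5p_{Borealis} + 2p_{Alta}).
∂π/∂p_{Borealis} = 388 − 10p_{Borealis} + 2p_{Alta} = 0 ⇒ p_{Borealis} = 38.8 + 0.2p_{Alta}.
The game is symmetric, so in equilibrium p_{Alta} = p_{Borealis}: the reaction function gives 0.8p_{Borealis} = 38.8, hence p_{Borealis} = 48.5.

48.5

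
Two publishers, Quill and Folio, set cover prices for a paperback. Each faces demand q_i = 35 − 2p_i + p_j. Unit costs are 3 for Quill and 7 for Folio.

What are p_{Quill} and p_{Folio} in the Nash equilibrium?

14.2, 15.8

Quill's profit: π = (p_{Quill} − 3)(35 − 2p_{Quill} + p_{Folio}).
∂π/∂p_{Quill} = 41 − 4p_{Quill} + p_{Folio} = 0 ⇒ p_{Quill} = 10.25 + 0.25p_{Folio}.
Similarly p_{Folio} = 12.25 + 0.25p_{Quill}.
Substituting the second reaction function into the first: p_{Quill} = 10.25 + 0.25(12.25 + 0.25p_{Quill}), which gives 0.9375p_{Quill} = 13.3125 ⇒ p_{Quill} = 14.2.
Then p_{Folio} = 12.25 + 0.25·14.2 = 15.8.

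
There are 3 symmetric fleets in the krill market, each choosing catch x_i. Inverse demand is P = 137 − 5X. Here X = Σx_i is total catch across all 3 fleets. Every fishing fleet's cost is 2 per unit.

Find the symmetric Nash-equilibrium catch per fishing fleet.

A representative fishing fleet's profit is π_i = x_i(137 − 5X) − 2x_i, with X = x_i + Σ_{j≠i} x_j.
First-order condition: 135 − 10x_i − 5Σ_{j≠i} x_j = 0.
With identical fishing fleets, set every x_j = x: then 135 − 10x − 10x = 0, i.e. x = 135/20 = 6.75.

6.75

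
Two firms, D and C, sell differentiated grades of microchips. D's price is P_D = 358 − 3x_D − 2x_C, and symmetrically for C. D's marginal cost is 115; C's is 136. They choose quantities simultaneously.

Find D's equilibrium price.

210.0625

Firm D's profit: π = x_D(358 − 3x_D − 2x_C) − 115x_D.
∂π/∂x_D = 243 − 6x_D − 2x_C = 0 ⇒ x_D = 40.5 − (1/3)x_C.
Similarly x_C = 37 − (1/3)x_D.
Substituting the second reaction function into the first: x_D = 40.5 − (1/3)(37 − (1/3)x_D), which gives (8/9)x_D = 169/6 ⇒ x_D = 31.6875.
Then x_C = 37 − (1/3)·31.6875 = 26.4375.
P_D = 358 − 3·31.6875 − 2·26.4375 = 210.0625.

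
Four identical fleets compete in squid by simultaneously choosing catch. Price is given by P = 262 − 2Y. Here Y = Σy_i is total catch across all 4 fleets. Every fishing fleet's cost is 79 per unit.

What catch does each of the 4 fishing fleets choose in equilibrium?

18.3

A representative fishing fleet's profit is π_i = y_i(262 − 2Y) − 79y_i, with Y = y_i + Σ_{j≠i} y_j.
First-order condition: 183 − 4y_i − 2Σ_{j≠i} y_j = 0.
With identical fishing fleets, set every y_j = y: then 183 − 4y − 6y = 0, i.e. y = 183/10 = 18.3.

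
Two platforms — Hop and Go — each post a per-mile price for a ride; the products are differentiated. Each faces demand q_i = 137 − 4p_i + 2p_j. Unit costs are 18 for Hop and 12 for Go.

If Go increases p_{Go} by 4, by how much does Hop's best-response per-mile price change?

1

Hop's profit: π = (p_{Hop} − 18)(137 − 4p_{Hop} + 2p_{Go}).
∂π/∂p_{Hop} = 209 − 8p_{Hop} + 2p_{Go} = 0 ⇒ p_{Hop} = 26.125 + 0.25p_{Go}.
The reaction-function slope is 0.25, so a 4-unit rise in p_{Go} moves p_{Hop} by 0.25 × 4 = 1. Hop's best response rises — the actions are strategic complements.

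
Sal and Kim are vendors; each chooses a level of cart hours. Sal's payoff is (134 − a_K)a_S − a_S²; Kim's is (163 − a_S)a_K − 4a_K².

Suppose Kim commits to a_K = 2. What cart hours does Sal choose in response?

66

Expanding Sal's payoff: 134a_S − a_Ka_S − a_S².
∂π/∂a_S = 134 − a_K − 2a_S = 0, so a_S = 67 − 0.5a_K.
At a_K = 2: a_S = 67 − 0.5·2 = 66.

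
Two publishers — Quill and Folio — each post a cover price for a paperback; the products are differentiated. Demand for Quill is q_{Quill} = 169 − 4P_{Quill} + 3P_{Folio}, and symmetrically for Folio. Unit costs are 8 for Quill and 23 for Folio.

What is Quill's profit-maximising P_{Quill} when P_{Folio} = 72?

52.125

Quill's profit: π = (P_{Quill} − 8)(169 − 4P_{Quill} + 3P_{Folio}).
∂π/∂P_{Quill} = 201 − 8P_{Quill} + 3P_{Folio} = 0 ⇒ P_{Quill} = 25.125 + 0.375P_{Folio}.
At P_{Folio} = 72: P_{Quill} = 25.125 + 0.375·72 = 52.125.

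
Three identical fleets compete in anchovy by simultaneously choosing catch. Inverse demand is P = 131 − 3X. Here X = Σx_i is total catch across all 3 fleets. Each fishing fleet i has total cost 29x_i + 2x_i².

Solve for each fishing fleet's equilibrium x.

6.375

A representative fishing fleet's profit is π_i = x_i(131 − 3X) − 29x_i − 2x_i², with X = x_i + Σ_{j≠i} x_j.
First-order condition: 102 − 10x_i − 3Σ_{j≠i} x_j = 0.
With identical fishing fleets, set every x_j = x: then 102 − 10x − 6x = 0, i.e. x = 102/16 = 6.375.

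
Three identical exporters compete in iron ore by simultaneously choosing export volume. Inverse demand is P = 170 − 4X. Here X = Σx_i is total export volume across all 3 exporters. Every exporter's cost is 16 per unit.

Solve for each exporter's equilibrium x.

A representative exporter's profit is π_i = x_i(170 − 4X) − 16x_i, with X = x_i + Σ_{j≠i} x_j.
First-order condition: 154 − 8x_i − 4Σ_{j≠i} x_j = 0.
Imposing symmetry (x_j = x for all j) turns Σ_{j≠i} x_j into 2x, so 154 = 16x and x = 9.625.

9.625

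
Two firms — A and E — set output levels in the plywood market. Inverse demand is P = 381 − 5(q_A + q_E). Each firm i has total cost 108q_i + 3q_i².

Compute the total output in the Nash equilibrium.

26

Firm A's profit: π = q_A(381 − 5(q_A + q_E)) − 108q_A − 3q_A².
∂π/∂q_A = 273 − 16q_A − 5q_E = 0, so q_A = 17.0625 − 0.3125q_E.
The game is symmetric, so in equilibrium q_E = q_A: the reaction function gives 1.3125q_A = 17.0625, hence q_A = 13.
Total output: 13 + 13 = 26.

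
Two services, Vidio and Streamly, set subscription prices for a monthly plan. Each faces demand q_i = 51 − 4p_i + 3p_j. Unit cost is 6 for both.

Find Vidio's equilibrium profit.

Vidio's profit: π = (p_{Vidio} − 6)(51 − 4p_{Vidio} + 3p_{Streamly}).
∂π/∂p_{Vidio} = 75 − 8p_{Vidio} + 3p_{Streamly} = 0 ⇒ p_{Vidio} = 9.375 + 0.375p_{Streamly}.
The game is symmetric, so in equilibrium p_{Streamly} = p_{Vidio}: the reaction function gives 0.625p_{Vidio} = 9.375, hence p_{Vidio} = 15.
q_{Vidio} = 51 − 4·15 + 3·15 = 36.
Profit = (15 − 6)·36 = 324.

324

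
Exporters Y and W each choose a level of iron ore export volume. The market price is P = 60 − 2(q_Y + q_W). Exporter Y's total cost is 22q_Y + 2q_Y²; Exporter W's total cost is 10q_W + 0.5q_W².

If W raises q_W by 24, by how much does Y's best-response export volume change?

Exporter Y's profit: π = q_Y(60 − 2(q_Y + q_W)) − 22q_Y − 2q_Y².
∂π/∂q_Y = 38 − 8q_Y − 2q_W = 0, so q_Y = 4.75 − 0.25q_W.
The reaction-function slope is −0.25, so a 24-unit rise in q_W moves q_Y by −0.25 × 24 = −6. Y's best response falls — the actions are strategic substitutes.

-6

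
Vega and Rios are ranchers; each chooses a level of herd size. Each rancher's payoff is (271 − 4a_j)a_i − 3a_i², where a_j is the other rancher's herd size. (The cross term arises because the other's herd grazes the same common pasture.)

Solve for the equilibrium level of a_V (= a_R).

27.1

Vega's payoff is (271 − 4a_R)a_V − 3a_V².
∂π/∂a_V = 271 − 4a_R − 6a_V = 0, so a_V = 271/6 − (2/3)a_R.
The game is symmetric, so in equilibrium a_R = a_V: the reaction function gives (5/3)a_V = 271/6, hence a_V = 27.1.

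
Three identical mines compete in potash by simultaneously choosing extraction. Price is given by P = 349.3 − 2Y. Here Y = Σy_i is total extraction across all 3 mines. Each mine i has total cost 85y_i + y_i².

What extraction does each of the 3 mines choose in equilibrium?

A representative mine's profit is π_i = y_i(349.3 − 2Y) − 85y_i − y_i², with Y = y_i + Σ_{j≠i} y_j.
First-order condition: 264.3 − 6y_i − 2Σ_{j≠i} y_j = 0.
With identical mines, set every y_j = y: then 264.3 − 6y − 4y = 0, i.e. y = 264.3/10 = 26.43.

26.43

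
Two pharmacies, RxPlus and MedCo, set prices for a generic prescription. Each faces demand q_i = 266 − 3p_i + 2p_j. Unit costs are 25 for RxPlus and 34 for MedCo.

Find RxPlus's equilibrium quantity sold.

185.8125

RxPlus's profit: π = (p_{RxPlus} − 25)(266 − 3p_{RxPlus} + 2p_{MedCo}).
∂π/∂p_{RxPlus} = 341 − 6p_{RxPlus} + 2p_{MedCo} = 0 ⇒ p_{RxPlus} = 341/6 + (1/3)p_{MedCo}.
Similarly p_{MedCo} = 184/3 + (1/3)p_{RxPlus}.
Solving the two reaction functions simultaneously: (1 − (1/3)(1/3))p_{RxPlus} = 341/6 + (1/3)·(184/3), so (8/9)p_{RxPlus} = 1391/18 and p_{RxPlus} = 86.9375.
Then p_{MedCo} = 184/3 + (1/3)·86.9375 = 90.3125.
q_{RxPlus} = 266 − 3·86.9375 + 2·90.3125 = 185.8125.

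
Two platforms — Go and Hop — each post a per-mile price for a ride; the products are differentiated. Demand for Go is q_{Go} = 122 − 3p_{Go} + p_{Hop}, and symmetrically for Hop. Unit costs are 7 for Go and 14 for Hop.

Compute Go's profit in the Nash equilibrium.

1478.52

Go's profit: π = (p_{Go} − 7)(122 − 3p_{Go} + p_{Hop}).
∂π/∂p_{Go} = 143 − 6p_{Go} + p_{Hop} = 0 ⇒ p_{Go} = 143/6 + (1/6)p_{Hop}.
Similarly p_{Hop} = 82/3 + (1/6)p_{Go}.
Substituting the second reaction function into the first: p_{Go} = 143/6 + (1/6)(82/3 + (1/6)p_{Go}), which gives (35/36)p_{Go} = 511/18 ⇒ p_{Go} = 29.2.
Then p_{Hop} = 82/3 + (1/6)·29.2 = 32.2.
q_{Go} = 122 − 3·29.2 + 32.2 = 66.6.
Profit = (29.2 − 7)·66.6 = 1478.52.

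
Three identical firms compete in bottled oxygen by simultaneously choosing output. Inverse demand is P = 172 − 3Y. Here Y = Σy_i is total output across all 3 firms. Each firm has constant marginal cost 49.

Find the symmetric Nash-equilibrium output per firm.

10.25

A representative firm's profit is π_i = y_i(172 − 3Y) − 49y_i, with Y = y_i + Σ_{j≠i} y_j.
First-order condition: 123 − 6y_i − 3Σ_{j≠i} y_j = 0.
With identical firms, set every y_j = y: then 123 − 6y − 6y = 0, i.e. y = 123/12 = 10.25.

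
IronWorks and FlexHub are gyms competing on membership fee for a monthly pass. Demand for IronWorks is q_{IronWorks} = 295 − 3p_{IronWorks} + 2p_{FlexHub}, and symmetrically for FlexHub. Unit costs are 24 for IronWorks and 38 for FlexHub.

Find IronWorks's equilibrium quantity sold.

211.125

IronWorks's profit: π = (p_{IronWorks} − 24)(295 − 3p_{IronWorks} + 2p_{FlexHub}).
∂π/∂p_{IronWorks} = 367 − 6p_{IronWorks} + 2p_{FlexHub} = 0 ⇒ p_{IronWorks} = 367/6 + (1/3)p_{FlexHub}.
Similarly p_{FlexHub} = 409/6 + (1/3)p_{IronWorks}.
Substituting the second reaction function into the first: p_{IronWorks} = 367/6 + (1/3)(409/6 + (1/3)p_{IronWorks}), which gives (8/9)p_{IronWorks} = 755/9 ⇒ p_{IronWorks} = 94.375.
Then p_{FlexHub} = 409/6 + (1/3)·94.375 = 99.625.
q_{IronWorks} = 295 − 3·94.375 + 2·99.625 = 211.125.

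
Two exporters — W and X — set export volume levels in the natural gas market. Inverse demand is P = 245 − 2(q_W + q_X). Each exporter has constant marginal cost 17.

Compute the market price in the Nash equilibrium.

Exporter W's profit: π = q_W(245 − 2(q_W + q_X)) − 17q_W.
∂π/∂q_W = 228 − 4q_W − 2q_X = 0, so q_W = 57 − 0.5q_X.
Setting q_W = q_X in the reaction function: q_W = 57 − 0.5q_W, so q_W = 57 / 1.5 = 38.
Equilibrium price: P = 245 − 2·76 = 93.

93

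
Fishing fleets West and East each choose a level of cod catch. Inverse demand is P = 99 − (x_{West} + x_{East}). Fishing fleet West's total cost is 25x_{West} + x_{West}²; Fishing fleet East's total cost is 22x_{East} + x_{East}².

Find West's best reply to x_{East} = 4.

Fishing fleet West's profit: π = x_{West}(99 − (x_{West} + x_{East})) − 25x_{West} − x_{West}².
∂π/∂x_{West} = 74 − 4x_{West} − x_{East} = 0, so x_{West} = 18.5 − 0.25x_{East}.
At x_{East} = 4: x_{West} = 18.5 − 0.25·4 = 17.5.

17.5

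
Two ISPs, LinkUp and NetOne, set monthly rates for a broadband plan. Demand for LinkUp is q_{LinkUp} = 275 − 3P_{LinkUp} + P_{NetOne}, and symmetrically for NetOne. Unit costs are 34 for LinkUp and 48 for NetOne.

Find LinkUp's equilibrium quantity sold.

127.8

LinkUp's profit: π = (P_{LinkUp} − 34)(275 − 3P_{LinkUp} + P_{NetOne}).
∂π/∂P_{LinkUp} = 377 − 6P_{LinkUp} + P_{NetOne} = 0 ⇒ P_{LinkUp} = 377/6 + (1/6)P_{NetOne}.
Similarly P_{NetOne} = 419/6 + (1/6)P_{LinkUp}.
Solving the two reaction functions simultaneously: (1 − (1/6)(1/6))P_{LinkUp} = 377/6 + (1/6)·(419/6), so (35/36)P_{LinkUp} = 2681/36 and P_{LinkUp} = 76.6.
Then P_{NetOne} = 419/6 + (1/6)·76.6 = 82.6.
q_{LinkUp} = 275 − 3·76.6 + 82.6 = 127.8.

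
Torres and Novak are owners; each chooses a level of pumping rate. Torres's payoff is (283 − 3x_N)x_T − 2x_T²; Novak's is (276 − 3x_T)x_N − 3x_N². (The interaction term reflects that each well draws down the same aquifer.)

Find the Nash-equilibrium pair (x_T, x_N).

Expanding Torres's payoff: 283x_T − 3x_Nx_T − 2x_T².
∂π/∂x_T = 283 − 3x_N − 4x_T = 0, so x_T = 70.75 − 0.75x_N.
Likewise for Novak: x_N = 46 − 0.5x_T.
Plugging x_N into Torres's best response: x_T = 70.75 − 0.75(46 − 0.5x_T) ⇒ 0.625x_T = 36.25, so x_T = 58.
Then x_N = 46 − 0.5·58 = 17.

58, 17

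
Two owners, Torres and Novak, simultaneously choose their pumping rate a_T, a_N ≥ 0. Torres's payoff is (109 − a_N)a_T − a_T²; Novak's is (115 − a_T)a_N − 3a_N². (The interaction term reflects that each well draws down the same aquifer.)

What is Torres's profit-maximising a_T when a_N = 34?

37.5

Expanding Torres's payoff: 109a_T − a_Na_T − a_T².
∂π/∂a_T = 109 − a_N − 2a_T = 0, so a_T = 54.5 − 0.5a_N.
At a_N = 34: a_T = 54.5 − 0.5·34 = 37.5.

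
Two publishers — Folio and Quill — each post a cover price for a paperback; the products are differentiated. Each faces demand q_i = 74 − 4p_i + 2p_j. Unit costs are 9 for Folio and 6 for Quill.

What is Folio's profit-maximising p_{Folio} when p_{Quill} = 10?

Folio's profit: π = (p_{Folio} − 9)(74 − 4p_{Folio} + 2p_{Quill}).
∂π/∂p_{Folio} = 110 − 8p_{Folio} + 2p_{Quill} = 0 ⇒ p_{Folio} = 13.75 + 0.25p_{Quill}.
At p_{Quill} = 10: p_{Folio} = 13.75 + 0.25·10 = 16.25.

16.25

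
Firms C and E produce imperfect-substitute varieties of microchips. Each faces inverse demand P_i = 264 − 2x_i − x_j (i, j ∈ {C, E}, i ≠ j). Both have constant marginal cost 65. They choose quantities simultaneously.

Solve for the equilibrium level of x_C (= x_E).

39.8

Firm C's profit: π = x_C(264 − 2x_C − x_E) − 65x_C.
∂π/∂x_C = 199 − 4x_C − x_E = 0 ⇒ x_C = 49.75 − 0.25x_E.
By symmetry x_E = x_C; substituting into the reaction function, 1.25x_C = 49.75 and x_C = 39.8.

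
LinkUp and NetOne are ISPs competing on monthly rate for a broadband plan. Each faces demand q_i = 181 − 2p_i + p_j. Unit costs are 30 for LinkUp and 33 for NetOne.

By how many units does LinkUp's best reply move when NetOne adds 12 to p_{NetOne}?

3

LinkUp's profit: π = (p_{LinkUp} − 30)(181 − 2p_{LinkUp} + p_{NetOne}).
∂π/∂p_{LinkUp} = 241 − 4p_{LinkUp} + p_{NetOne} = 0 ⇒ p_{LinkUp} = 60.25 + 0.25p_{NetOne}.
The reaction-function slope is 0.25, so a 12-unit rise in p_{NetOne} moves p_{LinkUp} by 0.25 × 12 = 3. LinkUp's best response rises — the actions are strategic complements.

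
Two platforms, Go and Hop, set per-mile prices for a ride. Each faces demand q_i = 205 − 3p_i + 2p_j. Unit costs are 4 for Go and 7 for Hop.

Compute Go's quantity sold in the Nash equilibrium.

152.4375

Go's profit: π = (p_{Go} − 4)(205 − 3p_{Go} + 2p_{Hop}).
∂π/∂p_{Go} = 217 − 6p_{Go} + 2p_{Hop} = 0 ⇒ p_{Go} = 217/6 + (1/3)p_{Hop}.
Similarly p_{Hop} = 113/3 + (1/3)p_{Go}.
Substituting the second reaction function into the first: p_{Go} = 217/6 + (1/3)(113/3 + (1/3)p_{Go}), which gives (8/9)p_{Go} = 877/18 ⇒ p_{Go} = 54.8125.
Then p_{Hop} = 113/3 + (1/3)·54.8125 = 55.9375.
q_{Go} = 205 − 3·54.8125 + 2·55.9375 = 152.4375.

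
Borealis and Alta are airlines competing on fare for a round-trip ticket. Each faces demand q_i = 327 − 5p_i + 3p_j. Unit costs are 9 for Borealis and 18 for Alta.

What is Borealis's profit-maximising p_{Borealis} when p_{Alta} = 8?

39.6

Borealis's profit: π = (p_{Borealis} − 9)(327 − 5p_{Borealis} + 3p_{Alta}).
∂π/∂p_{Borealis} = 372 − 10p_{Borealis} + 3p_{Alta} = 0 ⇒ p_{Borealis} = 37.2 + 0.3p_{Alta}.
At p_{Alta} = 8: p_{Borealis} = 37.2 + 0.3·8 = 39.6.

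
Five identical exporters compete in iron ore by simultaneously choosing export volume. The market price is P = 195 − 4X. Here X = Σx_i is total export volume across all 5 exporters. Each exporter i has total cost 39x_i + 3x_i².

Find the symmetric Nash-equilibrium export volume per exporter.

A representative exporter's profit is π_i = x_i(195 − 4X) − 39x_i − 3x_i², with X = x_i + Σ_{j≠i} x_j.
First-order condition: 156 − 14x_i − 4Σ_{j≠i} x_j = 0.
Imposing symmetry (x_j = x for all j) turns Σ_{j≠i} x_j into 4x, so 156 = 30x and x = 5.2.

5.2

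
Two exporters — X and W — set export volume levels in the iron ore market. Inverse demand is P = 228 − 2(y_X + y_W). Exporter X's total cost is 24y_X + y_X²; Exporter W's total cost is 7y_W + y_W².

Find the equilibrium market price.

121.75

Exporter X's profit: π = y_X(228 − 2(y_X + y_W)) − 24y_X − y_X².
∂π/∂y_X = 204 − 6y_X − 2y_W = 0, so y_X = 34 − (1/3)y_W.
By the same steps for W: y_W = 221/6 − (1/3)y_X.
Plugging y_W into X's best response: y_X = 34 − (1/3)(221/6 − (1/3)y_X) ⇒ (8/9)y_X = 391/18, so y_X = 24.4375.
Then y_W = 221/6 − (1/3)·24.4375 = 28.6875.
Equilibrium price: P = 228 − 2·53.125 = 121.75.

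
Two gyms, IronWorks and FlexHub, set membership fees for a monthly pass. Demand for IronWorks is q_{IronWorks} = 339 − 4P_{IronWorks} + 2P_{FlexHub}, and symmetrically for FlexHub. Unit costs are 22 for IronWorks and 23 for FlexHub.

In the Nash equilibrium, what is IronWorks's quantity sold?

IronWorks's profit: π = (P_{IronWorks} − 22)(339 − 4P_{IronWorks} + 2P_{FlexHub}).
∂π/∂P_{IronWorks} = 427 − 8P_{IronWorks} + 2P_{FlexHub} = 0 ⇒ P_{IronWorks} = 53.375 + 0.25P_{FlexHub}.
Similarly P_{FlexHub} = 53.875 + 0.25P_{IronWorks}.
Solving the two reaction functions simultaneously: (1 − (0.25)(0.25))P_{IronWorks} = 53.375 + 0.25·53.875, so 0.9375P_{IronWorks} = 2139/32 and P_{IronWorks} = 71.3.
Then P_{FlexHub} = 53.875 + 0.25·71.3 = 71.7.
q_{IronWorks} = 339 − 4·71.3 + 2·71.7 = 197.2.

197.2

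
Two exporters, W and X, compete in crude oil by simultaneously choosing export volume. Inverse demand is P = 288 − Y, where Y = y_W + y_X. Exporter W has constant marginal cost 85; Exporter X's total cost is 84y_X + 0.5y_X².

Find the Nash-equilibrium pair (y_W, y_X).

Exporter W's profit: π = y_W(288 − (y_W + y_X)) − 85y_W.
∂π/∂y_W = 203 − 2y_W − y_X = 0, so y_W = 101.5 − 0.5y_X.
For X: ∂π/∂y_X = 204 − 3y_X − y_W = 0 ⇒ y_X = 68 − (1/3)y_W.
Plugging y_X into W's best response: y_W = 101.5 − 0.5(68 − (1/3)y_W) ⇒ (5/6)y_W = 67.5, so y_W = 81.
Then y_X = 68 − (1/3)·81 = 41.

81, 41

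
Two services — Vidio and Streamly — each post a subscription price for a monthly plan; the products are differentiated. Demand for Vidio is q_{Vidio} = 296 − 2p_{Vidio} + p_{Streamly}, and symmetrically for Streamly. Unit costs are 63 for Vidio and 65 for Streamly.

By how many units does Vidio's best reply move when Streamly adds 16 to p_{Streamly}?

4

Vidio's profit: π = (p_{Vidio} − 63)(296 − 2p_{Vidio} + p_{Streamly}).
∂π/∂p_{Vidio} = 422 − 4p_{Vidio} + p_{Streamly} = 0 ⇒ p_{Vidio} = 105.5 + 0.25p_{Streamly}.
The reaction-function slope is 0.25, so a 16-unit rise in p_{Streamly} moves p_{Vidio} by 0.25 × 16 = 4. Vidio's best response rises — the actions are strategic complements.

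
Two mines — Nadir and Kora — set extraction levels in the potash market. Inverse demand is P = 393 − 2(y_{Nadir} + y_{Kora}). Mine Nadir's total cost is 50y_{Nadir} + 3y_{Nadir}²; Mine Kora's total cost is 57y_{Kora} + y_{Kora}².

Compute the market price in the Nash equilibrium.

Mine Nadir's profit: π = y_{Nadir}(393 − 2(y_{Nadir} + y_{Kora})) − 50y_{Nadir} − 3y_{Nadir}².
∂π/∂y_{Nadir} = 343 − 10y_{Nadir} − 2y_{Kora} = 0, so y_{Nadir} = 34.3 − 0.2y_{Kora}.
For Kora: ∂π/∂y_{Kora} = 336 − 6y_{Kora} − 2y_{Nadir} = 0 ⇒ y_{Kora} = 56 − (1/3)y_{Nadir}.
Solving the two reaction functions simultaneously: (1 − (−0.2)(−1/3))y_{Nadir} = 34.3 − 0.2·56, so (14/15)y_{Nadir} = 23.1 and y_{Nadir} = 24.75.
Then y_{Kora} = 56 − (1/3)·24.75 = 47.75.
Equilibrium price: P = 393 − 2·72.5 = 248.

248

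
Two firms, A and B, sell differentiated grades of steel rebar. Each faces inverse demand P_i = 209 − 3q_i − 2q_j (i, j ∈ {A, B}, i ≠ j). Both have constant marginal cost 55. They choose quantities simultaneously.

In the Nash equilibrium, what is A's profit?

Firm A's profit: π = q_A(209 − 3q_A − 2q_B) − 55q_A.
∂π/∂q_A = 154 − 6q_A − 2q_B = 0 ⇒ q_A = 77/3 − (1/3)q_B.
Setting q_A = q_B in the reaction function: q_A = 77/3 − (1/3)q_A, so q_A = (77/3) / (4/3) = 19.25.
P_A = 209 − 3·19.25 − 2·19.25 = 112.75.
Profit = (112.75 − 55)·19.25 = 1111.6875.

1111.6875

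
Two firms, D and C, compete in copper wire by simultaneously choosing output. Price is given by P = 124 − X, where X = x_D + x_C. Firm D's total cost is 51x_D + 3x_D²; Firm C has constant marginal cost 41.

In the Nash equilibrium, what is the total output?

43.6

Firm D's profit: π = x_D(124 − (x_D + x_C)) − 51x_D − 3x_D².
∂π/∂x_D = 73 − 8x_D − x_C = 0, so x_D = 9.125 − 0.125x_C.
For C: ∂π/∂x_C = 83 − 2x_C − x_D = 0 ⇒ x_C = 41.5 − 0.5x_D.
Substituting the second reaction function into the first: x_D = 9.125 − 0.125(41.5 − 0.5x_D), which gives 0.9375x_D = 3.9375 ⇒ x_D = 4.2.
Then x_C = 41.5 − 0.5·4.2 = 39.4.
Total output: 4.2 + 39.4 = 43.6.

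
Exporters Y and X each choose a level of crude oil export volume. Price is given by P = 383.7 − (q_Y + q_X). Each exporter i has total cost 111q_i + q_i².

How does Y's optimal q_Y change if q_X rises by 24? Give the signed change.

Exporter Y's profit: π = q_Y(383.7 − (q_Y + q_X)) − 111q_Y − q_Y².
∂π/∂q_Y = 272.7 − 4q_Y − q_X = 0, so q_Y = 68.175 − 0.25q_X.
The reaction-function slope is −0.25, so a 24-unit rise in q_X moves q_Y by −0.25 × 24 = −6. Y's best response falls — the actions are strategic substitutes.

-6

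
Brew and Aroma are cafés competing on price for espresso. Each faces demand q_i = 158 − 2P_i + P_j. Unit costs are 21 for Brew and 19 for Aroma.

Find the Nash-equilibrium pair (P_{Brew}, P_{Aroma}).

66.4, 65.6

Brew's profit: π = (P_{Brew} − 21)(158 − 2P_{Brew} + P_{Aroma}).
∂π/∂P_{Brew} = 200 − 4P_{Brew} + P_{Aroma} = 0 ⇒ P_{Brew} = 50 + 0.25P_{Aroma}.
Similarly P_{Aroma} = 49 + 0.25P_{Brew}.
Plugging P_{Aroma} into Brew's best response: P_{Brew} = 50 + 0.25(49 + 0.25P_{Brew}) ⇒ 0.9375P_{Brew} = 62.25, so P_{Brew} = 66.4.
Then P_{Aroma} = 49 + 0.25·66.4 = 65.6.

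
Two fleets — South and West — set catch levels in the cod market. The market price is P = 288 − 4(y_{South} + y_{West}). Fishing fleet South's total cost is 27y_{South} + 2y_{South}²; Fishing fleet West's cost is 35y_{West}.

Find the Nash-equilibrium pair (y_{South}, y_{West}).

13.45, 24.9

Fishing fleet South's profit: π = y_{South}(288 − 4(y_{South} + y_{West})) − 27y_{South} − 2y_{South}².
∂π/∂y_{South} = 261 − 12y_{South} − 4y_{West} = 0, so y_{South} = 21.75 − (1/3)y_{West}.
For West: ∂π/∂y_{West} = 253 − 8y_{West} − 4y_{South} = 0 ⇒ y_{West} = 31.625 − 0.5y_{South}.
Substituting the second reaction function into the first: y_{South} = 21.75 − (1/3)(31.625 − 0.5y_{South}), which gives (5/6)y_{South} = 269/24 ⇒ y_{South} = 13.45.
Then y_{West} = 31.625 − 0.5·13.45 = 24.9.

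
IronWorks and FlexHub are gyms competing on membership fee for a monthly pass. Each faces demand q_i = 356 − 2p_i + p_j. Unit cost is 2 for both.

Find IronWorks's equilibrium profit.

27848

IronWorks's profit: π = (p_{IronWorks} − 2)(356 − 2p_{IronWorks} + p_{FlexHub}).
∂π/∂p_{IronWorks} = 360 − 4p_{IronWorks} + p_{FlexHub} = 0 ⇒ p_{IronWorks} = 90 + 0.25p_{FlexHub}.
Setting p_{IronWorks} = p_{FlexHub} in the reaction function: p_{IronWorks} = 90 + 0.25p_{IronWorks}, so p_{IronWorks} = 90 / 0.75 = 120.
q_{IronWorks} = 356 − 2·120 + 120 = 236.
Profit = (120 − 2)·236 = 27848.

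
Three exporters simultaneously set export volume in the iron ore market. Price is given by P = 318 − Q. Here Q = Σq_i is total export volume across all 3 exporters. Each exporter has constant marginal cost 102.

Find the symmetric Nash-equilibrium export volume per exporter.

54

A representative exporter's profit is π_i = q_i(318 − Q) − 102q_i, with Q = q_i + Σ_{j≠i} q_j.
First-order condition: 216 − 2q_i − Σ_{j≠i} q_j = 0.
In a symmetric equilibrium every exporter chooses the same q, so Σ_{j≠i} q_j = 2q. The condition becomes 216 − 4q = 0, giving q = 216/4 = 54.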